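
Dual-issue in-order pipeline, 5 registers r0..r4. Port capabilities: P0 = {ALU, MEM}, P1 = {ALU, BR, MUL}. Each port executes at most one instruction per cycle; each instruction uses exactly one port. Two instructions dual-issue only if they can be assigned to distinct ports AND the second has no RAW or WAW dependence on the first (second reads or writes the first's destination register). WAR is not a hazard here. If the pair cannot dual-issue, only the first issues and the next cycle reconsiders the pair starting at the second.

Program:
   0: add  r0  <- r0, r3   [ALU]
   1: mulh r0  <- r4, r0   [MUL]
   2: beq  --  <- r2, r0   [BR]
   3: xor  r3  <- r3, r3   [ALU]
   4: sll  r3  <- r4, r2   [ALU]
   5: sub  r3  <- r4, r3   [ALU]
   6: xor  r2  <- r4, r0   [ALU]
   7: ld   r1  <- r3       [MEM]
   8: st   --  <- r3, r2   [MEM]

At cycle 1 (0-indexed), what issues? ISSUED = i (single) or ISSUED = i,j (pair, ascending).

ISSUED = 1

0. add @i0  | RAW+WAW r0
1. mulh @i1  | no-port MUL/BR
2. beq xor @i2&i3  | dual
3. sll @i4  | RAW+WAW r3
4. sub xor @i5&i6  | dual
5. ld @i7  | no-port MEM/MEM
6. st @i8  | tail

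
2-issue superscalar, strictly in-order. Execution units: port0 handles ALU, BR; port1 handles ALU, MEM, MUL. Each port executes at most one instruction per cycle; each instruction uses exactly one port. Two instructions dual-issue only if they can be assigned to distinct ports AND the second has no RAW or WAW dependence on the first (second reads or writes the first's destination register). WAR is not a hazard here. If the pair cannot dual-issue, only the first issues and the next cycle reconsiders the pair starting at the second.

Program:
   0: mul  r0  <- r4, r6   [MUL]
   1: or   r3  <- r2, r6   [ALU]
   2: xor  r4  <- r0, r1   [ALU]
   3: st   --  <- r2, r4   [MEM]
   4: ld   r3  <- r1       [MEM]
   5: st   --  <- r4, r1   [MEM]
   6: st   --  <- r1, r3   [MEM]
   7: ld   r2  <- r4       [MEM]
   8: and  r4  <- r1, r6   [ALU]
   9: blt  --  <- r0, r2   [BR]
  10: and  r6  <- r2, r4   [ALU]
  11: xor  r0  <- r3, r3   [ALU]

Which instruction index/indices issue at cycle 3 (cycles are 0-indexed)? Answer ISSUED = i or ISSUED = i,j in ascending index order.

ISSUED = 4

t=0 i0/i1:mul.MUL;or.ALU ; 2-wide
t=1 i2:xor.ALU ; RAW r4
t=2 i3:st.MEM ; no-port MEM/MEM
t=3 i4:ld.MEM ; no-port MEM/MEM
t=4 i5:st.MEM ; no-port MEM/MEM
t=5 i6:st.MEM ; no-port MEM/MEM
t=6 i7/i8:ld.MEM;and.ALU ; 2-wide
t=7 i9/i10:blt.BR;and.ALU ; 2-wide
t=8 i11:xor.ALU ; tail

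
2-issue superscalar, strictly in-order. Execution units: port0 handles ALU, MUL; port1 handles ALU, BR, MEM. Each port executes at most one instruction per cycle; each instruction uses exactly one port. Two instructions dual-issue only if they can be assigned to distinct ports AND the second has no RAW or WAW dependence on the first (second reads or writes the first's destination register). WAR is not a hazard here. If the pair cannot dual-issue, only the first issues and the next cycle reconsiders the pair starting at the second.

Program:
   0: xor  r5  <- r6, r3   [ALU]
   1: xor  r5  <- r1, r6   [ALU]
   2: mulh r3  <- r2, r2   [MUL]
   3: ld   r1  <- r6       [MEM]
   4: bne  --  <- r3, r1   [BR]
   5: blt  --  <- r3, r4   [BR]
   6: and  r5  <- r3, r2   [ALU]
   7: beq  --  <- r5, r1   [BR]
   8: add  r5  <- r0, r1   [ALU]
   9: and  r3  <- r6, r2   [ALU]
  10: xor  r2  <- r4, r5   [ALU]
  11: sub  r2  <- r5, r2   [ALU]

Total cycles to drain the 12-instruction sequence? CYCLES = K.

CYCLES = 8

t=0 i0:xor ; WAW r5
t=1 i1+i2:xor/mulh ; 2-wide
t=2 i3:ld ; no-port MEM/BR
t=3 i4:bne ; no-port BR/BR
t=4 i5+i6:blt/and ; 2-wide
t=5 i7+i8:beq/add ; 2-wide
t=6 i9+i10:and/xor ; 2-wide
t=7 i11:sub ; tail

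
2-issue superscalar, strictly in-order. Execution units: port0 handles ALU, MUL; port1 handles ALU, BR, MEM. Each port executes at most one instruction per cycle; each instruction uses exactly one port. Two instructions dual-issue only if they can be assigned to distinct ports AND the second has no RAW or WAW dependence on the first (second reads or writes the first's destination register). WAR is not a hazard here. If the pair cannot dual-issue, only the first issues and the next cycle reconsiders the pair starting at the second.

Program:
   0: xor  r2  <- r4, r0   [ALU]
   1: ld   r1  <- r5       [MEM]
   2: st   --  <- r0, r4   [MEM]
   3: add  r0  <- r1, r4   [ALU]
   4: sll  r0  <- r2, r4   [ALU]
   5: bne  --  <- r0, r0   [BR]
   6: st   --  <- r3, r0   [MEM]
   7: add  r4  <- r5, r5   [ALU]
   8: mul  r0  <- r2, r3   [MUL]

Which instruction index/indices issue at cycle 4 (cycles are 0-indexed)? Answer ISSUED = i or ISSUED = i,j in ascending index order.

ISSUED = 6,7

0. xor.ALU+ld.MEM @i0&i1  | 2-wide
1. st.MEM+add.ALU @i2&i3  | 2-wide
2. sll.ALU @i4  | RAW r0
3. bne.BR @i5  | no-port BR/MEM
4. st.MEM+add.ALU @i6&i7  | 2-wide
5. mul.MUL @i8  | tail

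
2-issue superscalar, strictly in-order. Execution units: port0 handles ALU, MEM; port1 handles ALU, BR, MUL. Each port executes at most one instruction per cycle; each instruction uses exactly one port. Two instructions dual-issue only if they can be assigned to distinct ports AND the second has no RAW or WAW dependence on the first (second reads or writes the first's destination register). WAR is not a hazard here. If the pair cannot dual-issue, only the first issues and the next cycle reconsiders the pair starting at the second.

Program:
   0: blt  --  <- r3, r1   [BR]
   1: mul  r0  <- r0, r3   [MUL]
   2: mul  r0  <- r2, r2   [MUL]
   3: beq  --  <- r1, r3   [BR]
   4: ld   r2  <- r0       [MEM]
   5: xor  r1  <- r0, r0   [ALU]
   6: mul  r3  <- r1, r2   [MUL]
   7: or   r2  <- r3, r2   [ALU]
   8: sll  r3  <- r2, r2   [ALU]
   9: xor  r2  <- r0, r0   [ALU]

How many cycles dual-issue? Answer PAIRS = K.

c0: i0 blt.BR  no-port BR/MUL
c1: i1 mul.MUL  no-port MUL/MUL
c2: i2 mul.MUL  no-port MUL/BR
c3: i3+i4 beq.BR ld.MEM  2-wide
c4: i5 xor.ALU  RAW r1
c5: i6 mul.MUL  RAW r3
c6: i7 or.ALU  RAW r2
c7: i8+i9 sll.ALU xor.ALU  2-wide

PAIRS = 2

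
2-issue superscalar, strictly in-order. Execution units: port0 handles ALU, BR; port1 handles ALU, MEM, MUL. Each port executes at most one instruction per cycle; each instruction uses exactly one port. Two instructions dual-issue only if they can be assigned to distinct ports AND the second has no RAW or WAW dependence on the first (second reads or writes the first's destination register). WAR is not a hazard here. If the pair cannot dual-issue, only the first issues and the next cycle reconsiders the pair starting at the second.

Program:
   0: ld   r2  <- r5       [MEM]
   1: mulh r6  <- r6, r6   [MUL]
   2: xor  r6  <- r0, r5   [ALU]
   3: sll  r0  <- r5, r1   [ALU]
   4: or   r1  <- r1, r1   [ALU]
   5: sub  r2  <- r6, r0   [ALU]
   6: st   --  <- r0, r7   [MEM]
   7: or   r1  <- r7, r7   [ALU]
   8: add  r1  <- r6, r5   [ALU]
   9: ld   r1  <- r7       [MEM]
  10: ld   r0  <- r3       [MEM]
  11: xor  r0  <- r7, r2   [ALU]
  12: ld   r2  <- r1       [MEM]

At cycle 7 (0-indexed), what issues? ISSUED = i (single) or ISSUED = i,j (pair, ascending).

t=0 i0:ld ; no-port MEM/MUL
t=1 i1:mulh ; WAW r6
t=2 i2&i3:xor sll ; pair
t=3 i4&i5:or sub ; pair
t=4 i6&i7:st or ; pair
t=5 i8:add ; WAW r1
t=6 i9:ld ; no-port MEM/MEM
t=7 i10:ld ; WAW r0
t=8 i11&i12:xor ld ; pair

ISSUED = 10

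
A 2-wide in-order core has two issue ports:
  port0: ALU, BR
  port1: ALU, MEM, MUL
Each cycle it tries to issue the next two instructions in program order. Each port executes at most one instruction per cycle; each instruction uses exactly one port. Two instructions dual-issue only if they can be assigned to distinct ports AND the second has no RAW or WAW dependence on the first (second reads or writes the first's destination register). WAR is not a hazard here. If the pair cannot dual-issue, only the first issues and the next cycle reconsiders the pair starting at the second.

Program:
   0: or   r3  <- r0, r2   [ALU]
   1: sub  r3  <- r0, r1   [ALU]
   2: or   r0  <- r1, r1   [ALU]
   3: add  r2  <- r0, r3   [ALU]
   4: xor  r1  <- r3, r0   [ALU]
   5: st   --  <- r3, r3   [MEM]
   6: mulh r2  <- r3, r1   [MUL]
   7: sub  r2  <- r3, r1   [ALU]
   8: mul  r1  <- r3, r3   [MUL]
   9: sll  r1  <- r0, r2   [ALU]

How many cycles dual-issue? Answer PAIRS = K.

PAIRS = 3

#0 head=0: or i0 WAW r3
#1 head=1: sub+or i1+i2 2-wide
#2 head=3: add+xor i3+i4 2-wide
#3 head=5: st i5 no-port MEM/MUL
#4 head=6: mulh i6 WAW r2
#5 head=7: sub+mul i7+i8 2-wide
#6 head=9: sll i9 tail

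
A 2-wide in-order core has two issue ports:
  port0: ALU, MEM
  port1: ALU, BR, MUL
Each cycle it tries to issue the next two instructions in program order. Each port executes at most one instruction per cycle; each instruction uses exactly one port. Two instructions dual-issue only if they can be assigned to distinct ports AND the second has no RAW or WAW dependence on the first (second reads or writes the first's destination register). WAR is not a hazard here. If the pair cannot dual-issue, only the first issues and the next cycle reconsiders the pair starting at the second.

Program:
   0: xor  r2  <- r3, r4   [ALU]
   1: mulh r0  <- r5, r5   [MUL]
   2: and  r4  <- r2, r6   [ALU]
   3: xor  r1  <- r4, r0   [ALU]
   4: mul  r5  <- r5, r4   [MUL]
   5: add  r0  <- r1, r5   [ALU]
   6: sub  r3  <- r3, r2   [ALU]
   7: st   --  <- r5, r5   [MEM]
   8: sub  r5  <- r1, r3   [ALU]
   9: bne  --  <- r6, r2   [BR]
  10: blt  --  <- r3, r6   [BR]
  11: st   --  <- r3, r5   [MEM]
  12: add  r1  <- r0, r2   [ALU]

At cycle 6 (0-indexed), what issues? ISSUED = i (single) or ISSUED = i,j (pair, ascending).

ISSUED = 10,11

[0] i0&i1  xor+mulh  -- pair
[1] i2  and  -- RAW r4
[2] i3&i4  xor+mul  -- pair
[3] i5&i6  add+sub  -- pair
[4] i7&i8  st+sub  -- pair
[5] i9  bne  -- no-port BR/BR
[6] i10&i11  blt+st  -- pair
[7] i12  add  -- tail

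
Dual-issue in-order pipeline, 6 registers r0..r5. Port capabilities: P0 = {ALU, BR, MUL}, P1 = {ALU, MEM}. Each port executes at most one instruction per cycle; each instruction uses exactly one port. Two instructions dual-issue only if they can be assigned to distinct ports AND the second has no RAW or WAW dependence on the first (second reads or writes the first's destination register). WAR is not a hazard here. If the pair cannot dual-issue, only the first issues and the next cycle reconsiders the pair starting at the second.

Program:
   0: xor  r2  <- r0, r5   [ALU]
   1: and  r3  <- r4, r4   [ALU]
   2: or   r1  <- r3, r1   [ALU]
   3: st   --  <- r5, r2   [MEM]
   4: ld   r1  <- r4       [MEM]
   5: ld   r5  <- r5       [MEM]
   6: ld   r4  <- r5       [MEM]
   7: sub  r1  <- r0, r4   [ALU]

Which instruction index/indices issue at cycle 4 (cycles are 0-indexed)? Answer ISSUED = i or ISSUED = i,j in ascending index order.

ISSUED = 6

[0] i0+i1  xor+and  -- 2-wide
[1] i2+i3  or+st  -- 2-wide
[2] i4  ld  -- no-port MEM/MEM
[3] i5  ld  -- no-port MEM/MEM
[4] i6  ld  -- RAW r4
[5] i7  sub  -- tail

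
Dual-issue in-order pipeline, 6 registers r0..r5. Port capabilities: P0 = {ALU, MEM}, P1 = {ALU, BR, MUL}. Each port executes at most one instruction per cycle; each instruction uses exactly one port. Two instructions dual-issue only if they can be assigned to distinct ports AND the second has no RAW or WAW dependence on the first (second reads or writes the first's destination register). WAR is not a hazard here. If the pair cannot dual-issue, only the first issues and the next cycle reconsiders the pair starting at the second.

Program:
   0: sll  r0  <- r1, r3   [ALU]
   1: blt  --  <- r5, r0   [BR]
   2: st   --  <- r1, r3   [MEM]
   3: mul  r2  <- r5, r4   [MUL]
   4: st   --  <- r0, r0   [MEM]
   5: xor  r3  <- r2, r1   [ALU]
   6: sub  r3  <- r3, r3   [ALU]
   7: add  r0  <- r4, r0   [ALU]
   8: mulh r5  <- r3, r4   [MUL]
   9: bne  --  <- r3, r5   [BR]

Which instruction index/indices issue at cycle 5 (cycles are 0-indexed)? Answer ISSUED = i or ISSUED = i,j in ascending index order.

[0] i0  sll  -- RAW r0
[1] i1&i2  blt+st  -- pair
[2] i3&i4  mul+st  -- pair
[3] i5  xor  -- RAW+WAW r3
[4] i6&i7  sub+add  -- pair
[5] i8  mulh  -- no-port MUL/BR
[6] i9  bne  -- tail

ISSUED = 8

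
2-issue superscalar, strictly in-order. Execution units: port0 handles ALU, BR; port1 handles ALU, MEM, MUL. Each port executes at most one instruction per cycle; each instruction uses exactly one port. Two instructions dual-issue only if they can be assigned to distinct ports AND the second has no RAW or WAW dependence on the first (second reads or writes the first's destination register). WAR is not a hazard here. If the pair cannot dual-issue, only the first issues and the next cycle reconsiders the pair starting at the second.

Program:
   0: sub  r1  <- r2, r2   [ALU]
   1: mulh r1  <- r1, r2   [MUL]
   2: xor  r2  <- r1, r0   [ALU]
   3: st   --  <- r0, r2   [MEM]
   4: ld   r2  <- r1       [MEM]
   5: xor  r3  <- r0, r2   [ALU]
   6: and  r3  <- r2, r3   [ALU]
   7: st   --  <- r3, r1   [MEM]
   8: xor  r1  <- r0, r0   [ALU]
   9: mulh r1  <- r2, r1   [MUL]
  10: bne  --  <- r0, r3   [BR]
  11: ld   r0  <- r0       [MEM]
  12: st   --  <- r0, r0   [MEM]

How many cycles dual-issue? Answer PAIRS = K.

PAIRS = 2

[0] i0  sub.ALU  -- RAW+WAW r1
[1] i1  mulh.MUL  -- RAW r1
[2] i2  xor.ALU  -- RAW r2
[3] i3  st.MEM  -- no-port MEM/MEM
[4] i4  ld.MEM  -- RAW r2
[5] i5  xor.ALU  -- RAW+WAW r3
[6] i6  and.ALU  -- RAW r3
[7] i7&i8  st.MEM xor.ALU  -- dual
[8] i9&i10  mulh.MUL bne.BR  -- dual
[9] i11  ld.MEM  -- no-port MEM/MEM
[10] i12  st.MEM  -- tail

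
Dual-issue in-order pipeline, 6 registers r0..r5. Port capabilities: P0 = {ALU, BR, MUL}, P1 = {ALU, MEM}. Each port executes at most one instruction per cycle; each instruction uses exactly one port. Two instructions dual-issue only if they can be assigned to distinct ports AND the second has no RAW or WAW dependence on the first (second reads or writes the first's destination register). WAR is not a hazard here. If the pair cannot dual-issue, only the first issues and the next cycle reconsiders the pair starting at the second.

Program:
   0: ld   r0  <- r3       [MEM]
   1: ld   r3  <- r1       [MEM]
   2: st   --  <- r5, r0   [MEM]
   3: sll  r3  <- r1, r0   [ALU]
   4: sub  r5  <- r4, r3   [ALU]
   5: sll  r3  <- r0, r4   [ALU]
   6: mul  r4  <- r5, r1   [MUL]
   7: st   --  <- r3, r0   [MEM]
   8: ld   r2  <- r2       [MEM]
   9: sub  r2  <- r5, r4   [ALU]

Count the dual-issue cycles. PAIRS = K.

PAIRS = 3

t=0 i0:ld ; no-port MEM/MEM
t=1 i1:ld ; no-port MEM/MEM
t=2 i2,i3:st;sll ; 2-wide
t=3 i4,i5:sub;sll ; 2-wide
t=4 i6,i7:mul;st ; 2-wide
t=5 i8:ld ; WAW r2
t=6 i9:sub ; tail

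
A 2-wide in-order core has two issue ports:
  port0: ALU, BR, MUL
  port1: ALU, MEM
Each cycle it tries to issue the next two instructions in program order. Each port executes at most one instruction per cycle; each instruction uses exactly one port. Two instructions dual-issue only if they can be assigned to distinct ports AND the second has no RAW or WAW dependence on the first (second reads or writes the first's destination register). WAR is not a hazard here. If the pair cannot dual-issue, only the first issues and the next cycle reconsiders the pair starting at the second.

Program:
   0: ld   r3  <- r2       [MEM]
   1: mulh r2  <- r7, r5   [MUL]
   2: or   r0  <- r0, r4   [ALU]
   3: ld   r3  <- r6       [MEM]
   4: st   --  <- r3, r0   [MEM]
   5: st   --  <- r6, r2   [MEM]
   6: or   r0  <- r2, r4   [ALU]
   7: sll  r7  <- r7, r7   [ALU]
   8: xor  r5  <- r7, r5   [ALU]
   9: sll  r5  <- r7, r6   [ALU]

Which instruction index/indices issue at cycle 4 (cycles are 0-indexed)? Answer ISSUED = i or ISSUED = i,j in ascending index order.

0. ld.MEM/mulh.MUL @i0+i1  | pair
1. or.ALU/ld.MEM @i2+i3  | pair
2. st.MEM @i4  | no-port MEM/MEM
3. st.MEM/or.ALU @i5+i6  | pair
4. sll.ALU @i7  | RAW r7
5. xor.ALU @i8  | WAW r5
6. sll.ALU @i9  | tail

ISSUED = 7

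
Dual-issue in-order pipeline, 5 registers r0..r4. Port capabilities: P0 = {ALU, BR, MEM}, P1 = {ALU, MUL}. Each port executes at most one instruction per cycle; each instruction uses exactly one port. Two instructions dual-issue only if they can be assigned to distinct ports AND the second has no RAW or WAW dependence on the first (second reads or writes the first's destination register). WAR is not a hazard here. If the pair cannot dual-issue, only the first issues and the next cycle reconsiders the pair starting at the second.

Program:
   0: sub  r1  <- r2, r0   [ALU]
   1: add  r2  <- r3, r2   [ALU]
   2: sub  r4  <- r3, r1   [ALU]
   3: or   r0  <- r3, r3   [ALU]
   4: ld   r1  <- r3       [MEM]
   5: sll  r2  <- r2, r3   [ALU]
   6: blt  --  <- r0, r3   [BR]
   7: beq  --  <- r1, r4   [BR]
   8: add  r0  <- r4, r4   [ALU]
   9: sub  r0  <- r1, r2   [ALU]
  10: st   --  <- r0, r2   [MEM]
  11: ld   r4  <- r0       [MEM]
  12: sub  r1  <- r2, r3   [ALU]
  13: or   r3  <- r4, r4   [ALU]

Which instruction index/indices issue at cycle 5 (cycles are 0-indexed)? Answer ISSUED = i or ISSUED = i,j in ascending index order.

ISSUED = 9

  cy0 -> i0&i1 (sub/add) dual
  cy1 -> i2&i3 (sub/or) dual
  cy2 -> i4&i5 (ld/sll) dual
  cy3 -> i6 (blt) no-port BR/BR
  cy4 -> i7&i8 (beq/add) dual
  cy5 -> i9 (sub) RAW r0
  cy6 -> i10 (st) no-port MEM/MEM
  cy7 -> i11&i12 (ld/sub) dual
  cy8 -> i13 (or) tail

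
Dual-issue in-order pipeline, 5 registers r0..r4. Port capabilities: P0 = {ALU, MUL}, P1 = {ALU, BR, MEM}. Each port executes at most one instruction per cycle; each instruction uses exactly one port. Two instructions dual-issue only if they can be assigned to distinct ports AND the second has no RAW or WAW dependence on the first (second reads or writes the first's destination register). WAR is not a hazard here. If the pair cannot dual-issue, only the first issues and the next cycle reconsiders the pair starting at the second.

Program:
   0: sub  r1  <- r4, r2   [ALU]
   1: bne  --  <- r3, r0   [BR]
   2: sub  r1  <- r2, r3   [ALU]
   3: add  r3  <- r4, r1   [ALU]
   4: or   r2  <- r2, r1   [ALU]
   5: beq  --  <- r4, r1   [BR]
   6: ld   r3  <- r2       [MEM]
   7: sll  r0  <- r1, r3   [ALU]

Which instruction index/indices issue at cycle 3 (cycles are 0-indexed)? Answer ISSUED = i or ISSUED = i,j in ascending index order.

ISSUED = 5

#0 head=0: sub+bne i0/i1 2-wide
#1 head=2: sub i2 RAW r1
#2 head=3: add+or i3/i4 2-wide
#3 head=5: beq i5 no-port BR/MEM
#4 head=6: ld i6 RAW r3
#5 head=7: sll i7 tail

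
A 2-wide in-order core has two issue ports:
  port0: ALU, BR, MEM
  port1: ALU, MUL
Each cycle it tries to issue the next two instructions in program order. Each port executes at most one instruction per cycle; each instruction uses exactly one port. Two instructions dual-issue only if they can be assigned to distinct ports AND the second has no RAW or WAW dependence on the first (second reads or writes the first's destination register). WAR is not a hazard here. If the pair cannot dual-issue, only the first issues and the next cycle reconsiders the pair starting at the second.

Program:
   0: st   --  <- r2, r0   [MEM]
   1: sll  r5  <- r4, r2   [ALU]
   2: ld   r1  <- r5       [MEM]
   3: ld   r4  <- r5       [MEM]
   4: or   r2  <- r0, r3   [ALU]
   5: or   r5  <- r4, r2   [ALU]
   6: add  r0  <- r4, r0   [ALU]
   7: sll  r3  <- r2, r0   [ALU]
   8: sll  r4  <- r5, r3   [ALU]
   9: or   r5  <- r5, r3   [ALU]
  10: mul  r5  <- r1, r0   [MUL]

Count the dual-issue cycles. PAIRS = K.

PAIRS = 4

c0: i0,i1 st;sll  dual
c1: i2 ld  no-port MEM/MEM
c2: i3,i4 ld;or  dual
c3: i5,i6 or;add  dual
c4: i7 sll  RAW r3
c5: i8,i9 sll;or  dual
c6: i10 mul  tail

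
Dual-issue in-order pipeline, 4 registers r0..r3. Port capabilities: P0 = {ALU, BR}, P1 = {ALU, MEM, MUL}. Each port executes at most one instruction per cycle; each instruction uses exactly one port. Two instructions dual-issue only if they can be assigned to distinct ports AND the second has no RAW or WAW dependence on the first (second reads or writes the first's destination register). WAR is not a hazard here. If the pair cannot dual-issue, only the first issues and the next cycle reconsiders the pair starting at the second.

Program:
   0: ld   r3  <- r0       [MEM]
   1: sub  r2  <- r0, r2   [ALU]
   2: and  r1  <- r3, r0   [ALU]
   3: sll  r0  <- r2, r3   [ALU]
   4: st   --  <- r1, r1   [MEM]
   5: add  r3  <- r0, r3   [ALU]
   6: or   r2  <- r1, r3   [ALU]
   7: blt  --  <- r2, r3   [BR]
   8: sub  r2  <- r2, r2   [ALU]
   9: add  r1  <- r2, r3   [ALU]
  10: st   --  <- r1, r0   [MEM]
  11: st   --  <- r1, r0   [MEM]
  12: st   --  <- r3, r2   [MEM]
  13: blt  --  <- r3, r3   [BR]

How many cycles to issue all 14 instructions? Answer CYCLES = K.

CYCLES = 9

c0: i0,i1 ld.MEM sub.ALU  pair
c1: i2,i3 and.ALU sll.ALU  pair
c2: i4,i5 st.MEM add.ALU  pair
c3: i6 or.ALU  RAW r2
c4: i7,i8 blt.BR sub.ALU  pair
c5: i9 add.ALU  RAW r1
c6: i10 st.MEM  no-port MEM/MEM
c7: i11 st.MEM  no-port MEM/MEM
c8: i12,i13 st.MEM blt.BR  pair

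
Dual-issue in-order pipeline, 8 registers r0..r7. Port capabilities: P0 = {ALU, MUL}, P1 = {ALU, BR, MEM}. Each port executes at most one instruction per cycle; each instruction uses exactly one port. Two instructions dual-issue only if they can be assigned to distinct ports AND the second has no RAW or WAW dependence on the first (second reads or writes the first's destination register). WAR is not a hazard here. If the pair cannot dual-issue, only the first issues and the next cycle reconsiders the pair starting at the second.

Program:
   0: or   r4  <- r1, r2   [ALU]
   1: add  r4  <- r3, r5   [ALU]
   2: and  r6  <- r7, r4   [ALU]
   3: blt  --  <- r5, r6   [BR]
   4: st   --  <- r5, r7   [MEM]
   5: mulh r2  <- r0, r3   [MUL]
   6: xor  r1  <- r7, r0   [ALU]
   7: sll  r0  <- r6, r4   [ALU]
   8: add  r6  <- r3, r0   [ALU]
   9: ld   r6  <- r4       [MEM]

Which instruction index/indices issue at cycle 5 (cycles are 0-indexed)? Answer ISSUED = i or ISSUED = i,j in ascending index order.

ISSUED = 6,7

t=0 i0:or ; WAW r4
t=1 i1:add ; RAW r4
t=2 i2:and ; RAW r6
t=3 i3:blt ; no-port BR/MEM
t=4 i4,i5:st mulh ; dual
t=5 i6,i7:xor sll ; dual
t=6 i8:add ; WAW r6
t=7 i9:ld ; tail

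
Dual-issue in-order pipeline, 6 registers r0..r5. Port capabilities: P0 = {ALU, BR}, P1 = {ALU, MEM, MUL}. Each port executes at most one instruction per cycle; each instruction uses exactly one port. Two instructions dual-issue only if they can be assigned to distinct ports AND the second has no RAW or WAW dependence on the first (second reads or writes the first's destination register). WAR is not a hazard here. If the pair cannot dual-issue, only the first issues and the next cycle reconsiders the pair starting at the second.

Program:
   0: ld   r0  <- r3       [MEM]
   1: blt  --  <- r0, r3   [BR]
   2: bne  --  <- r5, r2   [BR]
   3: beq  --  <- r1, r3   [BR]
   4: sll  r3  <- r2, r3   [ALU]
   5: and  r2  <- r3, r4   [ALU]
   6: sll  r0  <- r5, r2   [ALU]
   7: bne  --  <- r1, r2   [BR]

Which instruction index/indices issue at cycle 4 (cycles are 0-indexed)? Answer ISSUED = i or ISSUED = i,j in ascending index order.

ISSUED = 5

0. ld.MEM @i0  | RAW r0
1. blt.BR @i1  | no-port BR/BR
2. bne.BR @i2  | no-port BR/BR
3. beq.BR/sll.ALU @i3,i4  | dual
4. and.ALU @i5  | RAW r2
5. sll.ALU/bne.BR @i6,i7  | dual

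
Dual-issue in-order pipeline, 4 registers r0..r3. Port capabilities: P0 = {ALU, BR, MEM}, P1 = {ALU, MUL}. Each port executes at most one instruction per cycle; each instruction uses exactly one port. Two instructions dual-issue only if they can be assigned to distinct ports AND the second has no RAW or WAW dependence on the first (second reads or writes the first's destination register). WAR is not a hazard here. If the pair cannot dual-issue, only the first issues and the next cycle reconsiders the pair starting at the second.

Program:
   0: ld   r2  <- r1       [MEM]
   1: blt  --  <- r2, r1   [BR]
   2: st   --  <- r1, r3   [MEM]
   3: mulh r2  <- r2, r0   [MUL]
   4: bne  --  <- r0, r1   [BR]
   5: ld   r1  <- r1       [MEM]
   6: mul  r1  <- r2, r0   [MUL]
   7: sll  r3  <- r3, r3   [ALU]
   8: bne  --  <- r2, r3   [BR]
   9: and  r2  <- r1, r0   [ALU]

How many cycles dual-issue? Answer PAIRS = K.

#0 head=0: ld i0 no-port MEM/BR
#1 head=1: blt i1 no-port BR/MEM
#2 head=2: st mulh i2/i3 pair
#3 head=4: bne i4 no-port BR/MEM
#4 head=5: ld i5 WAW r1
#5 head=6: mul sll i6/i7 pair
#6 head=8: bne and i8/i9 pair

PAIRS = 3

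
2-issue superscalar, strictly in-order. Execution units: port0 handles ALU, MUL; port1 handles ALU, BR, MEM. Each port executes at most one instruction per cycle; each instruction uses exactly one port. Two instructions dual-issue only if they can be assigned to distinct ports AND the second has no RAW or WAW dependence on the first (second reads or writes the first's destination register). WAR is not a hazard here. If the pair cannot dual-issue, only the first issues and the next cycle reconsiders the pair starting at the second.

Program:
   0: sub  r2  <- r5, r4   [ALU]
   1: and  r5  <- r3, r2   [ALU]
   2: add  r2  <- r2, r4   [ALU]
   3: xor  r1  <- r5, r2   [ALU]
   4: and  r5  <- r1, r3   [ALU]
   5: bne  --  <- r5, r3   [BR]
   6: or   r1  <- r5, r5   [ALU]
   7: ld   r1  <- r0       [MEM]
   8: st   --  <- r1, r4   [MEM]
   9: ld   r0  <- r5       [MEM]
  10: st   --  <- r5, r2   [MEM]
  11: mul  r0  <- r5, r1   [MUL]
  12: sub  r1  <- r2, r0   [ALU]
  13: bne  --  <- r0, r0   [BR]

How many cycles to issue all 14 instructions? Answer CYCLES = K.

CYCLES = 10

c0: i0 sub  RAW r2
c1: i1+i2 and add  dual
c2: i3 xor  RAW r1
c3: i4 and  RAW r5
c4: i5+i6 bne or  dual
c5: i7 ld  no-port MEM/MEM
c6: i8 st  no-port MEM/MEM
c7: i9 ld  no-port MEM/MEM
c8: i10+i11 st mul  dual
c9: i12+i13 sub bne  dual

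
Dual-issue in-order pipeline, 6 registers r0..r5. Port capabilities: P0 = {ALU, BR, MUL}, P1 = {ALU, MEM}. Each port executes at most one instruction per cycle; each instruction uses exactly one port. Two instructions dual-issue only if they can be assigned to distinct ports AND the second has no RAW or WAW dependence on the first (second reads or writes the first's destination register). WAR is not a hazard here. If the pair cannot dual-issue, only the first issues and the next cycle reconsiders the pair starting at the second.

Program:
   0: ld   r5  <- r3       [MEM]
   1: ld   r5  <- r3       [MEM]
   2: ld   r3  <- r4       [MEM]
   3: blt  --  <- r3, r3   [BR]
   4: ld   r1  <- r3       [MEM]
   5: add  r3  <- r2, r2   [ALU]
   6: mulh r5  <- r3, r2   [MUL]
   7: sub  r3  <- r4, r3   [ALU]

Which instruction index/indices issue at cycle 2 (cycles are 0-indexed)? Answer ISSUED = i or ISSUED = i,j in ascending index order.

ISSUED = 2

  cy0 -> i0 (ld) no-port MEM/MEM
  cy1 -> i1 (ld) no-port MEM/MEM
  cy2 -> i2 (ld) RAW r3
  cy3 -> i3+i4 (blt;ld) dual
  cy4 -> i5 (add) RAW r3
  cy5 -> i6+i7 (mulh;sub) dual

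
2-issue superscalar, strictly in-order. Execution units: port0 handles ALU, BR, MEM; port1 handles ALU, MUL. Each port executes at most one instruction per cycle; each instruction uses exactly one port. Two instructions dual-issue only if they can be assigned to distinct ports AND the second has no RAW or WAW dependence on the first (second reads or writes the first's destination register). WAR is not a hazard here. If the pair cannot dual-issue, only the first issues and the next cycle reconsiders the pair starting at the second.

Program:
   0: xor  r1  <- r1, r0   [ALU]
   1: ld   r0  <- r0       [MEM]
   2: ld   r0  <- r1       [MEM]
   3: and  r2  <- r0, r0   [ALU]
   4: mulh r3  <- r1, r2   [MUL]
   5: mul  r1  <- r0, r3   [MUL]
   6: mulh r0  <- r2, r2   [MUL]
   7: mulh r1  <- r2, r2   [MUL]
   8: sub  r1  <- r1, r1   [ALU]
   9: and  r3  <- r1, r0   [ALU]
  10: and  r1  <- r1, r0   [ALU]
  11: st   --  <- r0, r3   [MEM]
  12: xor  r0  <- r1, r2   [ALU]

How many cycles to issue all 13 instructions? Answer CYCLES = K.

[0] i0/i1  xor.ALU ld.MEM  -- 2-wide
[1] i2  ld.MEM  -- RAW r0
[2] i3  and.ALU  -- RAW r2
[3] i4  mulh.MUL  -- no-port MUL/MUL
[4] i5  mul.MUL  -- no-port MUL/MUL
[5] i6  mulh.MUL  -- no-port MUL/MUL
[6] i7  mulh.MUL  -- RAW+WAW r1
[7] i8  sub.ALU  -- RAW r1
[8] i9/i10  and.ALU and.ALU  -- 2-wide
[9] i11/i12  st.MEM xor.ALU  -- 2-wide

CYCLES = 10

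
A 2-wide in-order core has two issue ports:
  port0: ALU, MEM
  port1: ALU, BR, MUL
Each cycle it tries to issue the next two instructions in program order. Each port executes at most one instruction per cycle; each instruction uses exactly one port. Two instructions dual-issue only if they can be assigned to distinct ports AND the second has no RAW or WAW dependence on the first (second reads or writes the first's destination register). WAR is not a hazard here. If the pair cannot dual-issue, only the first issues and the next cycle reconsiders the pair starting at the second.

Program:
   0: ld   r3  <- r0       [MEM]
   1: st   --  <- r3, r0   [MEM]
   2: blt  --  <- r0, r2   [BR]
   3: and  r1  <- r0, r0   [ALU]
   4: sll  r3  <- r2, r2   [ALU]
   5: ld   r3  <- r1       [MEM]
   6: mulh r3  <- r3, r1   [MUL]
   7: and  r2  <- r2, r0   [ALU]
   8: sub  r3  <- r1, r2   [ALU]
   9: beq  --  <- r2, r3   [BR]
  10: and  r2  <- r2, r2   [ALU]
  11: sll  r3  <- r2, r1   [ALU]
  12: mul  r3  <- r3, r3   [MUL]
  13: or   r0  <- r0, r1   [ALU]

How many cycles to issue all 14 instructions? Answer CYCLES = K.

t=0 i0:ld ; no-port MEM/MEM
t=1 i1/i2:st+blt ; 2-wide
t=2 i3/i4:and+sll ; 2-wide
t=3 i5:ld ; RAW+WAW r3
t=4 i6/i7:mulh+and ; 2-wide
t=5 i8:sub ; RAW r3
t=6 i9/i10:beq+and ; 2-wide
t=7 i11:sll ; RAW+WAW r3
t=8 i12/i13:mul+or ; 2-wide

CYCLES = 9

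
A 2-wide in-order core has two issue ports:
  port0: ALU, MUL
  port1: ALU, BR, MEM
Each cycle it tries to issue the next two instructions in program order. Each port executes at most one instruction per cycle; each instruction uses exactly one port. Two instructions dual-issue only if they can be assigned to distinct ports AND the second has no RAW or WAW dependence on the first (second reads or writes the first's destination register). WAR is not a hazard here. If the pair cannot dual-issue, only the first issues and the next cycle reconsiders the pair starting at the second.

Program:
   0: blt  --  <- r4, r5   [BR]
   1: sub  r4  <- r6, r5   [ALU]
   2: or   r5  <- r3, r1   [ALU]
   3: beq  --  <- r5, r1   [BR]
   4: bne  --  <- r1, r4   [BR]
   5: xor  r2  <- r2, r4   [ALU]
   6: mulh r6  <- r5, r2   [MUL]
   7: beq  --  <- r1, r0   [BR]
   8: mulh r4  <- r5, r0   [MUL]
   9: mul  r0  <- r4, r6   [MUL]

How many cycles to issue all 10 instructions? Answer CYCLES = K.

[0] i0+i1  blt;sub  -- pair
[1] i2  or  -- RAW r5
[2] i3  beq  -- no-port BR/BR
[3] i4+i5  bne;xor  -- pair
[4] i6+i7  mulh;beq  -- pair
[5] i8  mulh  -- no-port MUL/MUL
[6] i9  mul  -- tail

CYCLES = 7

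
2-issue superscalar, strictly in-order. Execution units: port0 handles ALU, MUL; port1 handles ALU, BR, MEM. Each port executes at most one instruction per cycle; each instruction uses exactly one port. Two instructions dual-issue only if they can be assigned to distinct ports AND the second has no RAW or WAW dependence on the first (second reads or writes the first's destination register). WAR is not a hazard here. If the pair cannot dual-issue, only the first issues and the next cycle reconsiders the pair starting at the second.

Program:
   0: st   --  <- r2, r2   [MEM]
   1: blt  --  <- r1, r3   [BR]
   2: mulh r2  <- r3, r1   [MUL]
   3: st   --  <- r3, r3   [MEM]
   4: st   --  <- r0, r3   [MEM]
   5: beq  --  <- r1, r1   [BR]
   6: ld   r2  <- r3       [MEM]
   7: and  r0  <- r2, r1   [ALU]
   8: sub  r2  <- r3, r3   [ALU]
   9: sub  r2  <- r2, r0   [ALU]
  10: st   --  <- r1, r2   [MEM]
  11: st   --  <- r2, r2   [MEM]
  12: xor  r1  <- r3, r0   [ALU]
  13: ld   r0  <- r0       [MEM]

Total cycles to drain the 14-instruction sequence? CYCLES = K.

t=0 i0:st ; no-port MEM/BR
t=1 i1/i2:blt mulh ; pair
t=2 i3:st ; no-port MEM/MEM
t=3 i4:st ; no-port MEM/BR
t=4 i5:beq ; no-port BR/MEM
t=5 i6:ld ; RAW r2
t=6 i7/i8:and sub ; pair
t=7 i9:sub ; RAW r2
t=8 i10:st ; no-port MEM/MEM
t=9 i11/i12:st xor ; pair
t=10 i13:ld ; tail

CYCLES = 11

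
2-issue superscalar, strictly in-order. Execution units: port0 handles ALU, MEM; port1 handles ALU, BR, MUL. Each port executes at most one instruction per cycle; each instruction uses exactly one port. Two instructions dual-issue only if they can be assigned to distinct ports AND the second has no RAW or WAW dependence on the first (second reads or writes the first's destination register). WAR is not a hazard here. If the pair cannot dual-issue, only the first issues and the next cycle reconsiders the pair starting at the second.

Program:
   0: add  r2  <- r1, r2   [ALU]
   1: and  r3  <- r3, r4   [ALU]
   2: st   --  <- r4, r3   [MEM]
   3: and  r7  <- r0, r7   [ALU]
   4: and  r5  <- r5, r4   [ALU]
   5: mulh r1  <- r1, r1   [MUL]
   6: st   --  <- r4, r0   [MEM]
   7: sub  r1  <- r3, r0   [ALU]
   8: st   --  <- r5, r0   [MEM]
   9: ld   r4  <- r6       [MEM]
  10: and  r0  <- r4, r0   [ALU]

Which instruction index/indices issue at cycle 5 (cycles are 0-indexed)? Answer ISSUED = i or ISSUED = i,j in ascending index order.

#0 head=0: add.ALU;and.ALU i0+i1 pair
#1 head=2: st.MEM;and.ALU i2+i3 pair
#2 head=4: and.ALU;mulh.MUL i4+i5 pair
#3 head=6: st.MEM;sub.ALU i6+i7 pair
#4 head=8: st.MEM i8 no-port MEM/MEM
#5 head=9: ld.MEM i9 RAW r4
#6 head=10: and.ALU i10 tail

ISSUED = 9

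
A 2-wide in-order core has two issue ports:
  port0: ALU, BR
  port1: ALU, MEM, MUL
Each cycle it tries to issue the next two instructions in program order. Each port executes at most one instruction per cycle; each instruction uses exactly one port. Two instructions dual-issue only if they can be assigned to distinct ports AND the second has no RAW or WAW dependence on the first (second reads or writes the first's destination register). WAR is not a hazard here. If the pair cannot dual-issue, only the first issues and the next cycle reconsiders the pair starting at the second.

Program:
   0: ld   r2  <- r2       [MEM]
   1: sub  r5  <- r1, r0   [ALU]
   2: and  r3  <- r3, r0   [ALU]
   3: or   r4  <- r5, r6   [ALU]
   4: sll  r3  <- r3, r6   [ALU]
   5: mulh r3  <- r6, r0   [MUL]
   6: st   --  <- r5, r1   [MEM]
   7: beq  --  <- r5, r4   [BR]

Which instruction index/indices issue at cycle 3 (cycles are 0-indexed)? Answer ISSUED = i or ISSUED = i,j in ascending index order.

#0 head=0: ld.MEM/sub.ALU i0,i1 dual
#1 head=2: and.ALU/or.ALU i2,i3 dual
#2 head=4: sll.ALU i4 WAW r3
#3 head=5: mulh.MUL i5 no-port MUL/MEM
#4 head=6: st.MEM/beq.BR i6,i7 dual

ISSUED = 5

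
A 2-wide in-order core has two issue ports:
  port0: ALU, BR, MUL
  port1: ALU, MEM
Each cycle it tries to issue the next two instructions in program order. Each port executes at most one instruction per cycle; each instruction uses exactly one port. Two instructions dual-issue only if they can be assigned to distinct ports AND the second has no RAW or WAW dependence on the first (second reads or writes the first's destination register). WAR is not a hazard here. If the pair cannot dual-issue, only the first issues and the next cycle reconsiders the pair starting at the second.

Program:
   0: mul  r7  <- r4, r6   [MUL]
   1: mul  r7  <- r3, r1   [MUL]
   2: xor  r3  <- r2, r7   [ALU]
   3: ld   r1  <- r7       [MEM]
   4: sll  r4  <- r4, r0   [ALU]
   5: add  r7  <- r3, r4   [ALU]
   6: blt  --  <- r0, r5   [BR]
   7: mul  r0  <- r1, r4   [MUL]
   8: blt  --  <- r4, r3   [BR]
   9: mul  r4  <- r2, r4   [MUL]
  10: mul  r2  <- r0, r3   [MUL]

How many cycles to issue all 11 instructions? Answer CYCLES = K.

CYCLES = 9

c0: i0 mul  no-port MUL/MUL
c1: i1 mul  RAW r7
c2: i2&i3 xor+ld  2-wide
c3: i4 sll  RAW r4
c4: i5&i6 add+blt  2-wide
c5: i7 mul  no-port MUL/BR
c6: i8 blt  no-port BR/MUL
c7: i9 mul  no-port MUL/MUL
c8: i10 mul  tail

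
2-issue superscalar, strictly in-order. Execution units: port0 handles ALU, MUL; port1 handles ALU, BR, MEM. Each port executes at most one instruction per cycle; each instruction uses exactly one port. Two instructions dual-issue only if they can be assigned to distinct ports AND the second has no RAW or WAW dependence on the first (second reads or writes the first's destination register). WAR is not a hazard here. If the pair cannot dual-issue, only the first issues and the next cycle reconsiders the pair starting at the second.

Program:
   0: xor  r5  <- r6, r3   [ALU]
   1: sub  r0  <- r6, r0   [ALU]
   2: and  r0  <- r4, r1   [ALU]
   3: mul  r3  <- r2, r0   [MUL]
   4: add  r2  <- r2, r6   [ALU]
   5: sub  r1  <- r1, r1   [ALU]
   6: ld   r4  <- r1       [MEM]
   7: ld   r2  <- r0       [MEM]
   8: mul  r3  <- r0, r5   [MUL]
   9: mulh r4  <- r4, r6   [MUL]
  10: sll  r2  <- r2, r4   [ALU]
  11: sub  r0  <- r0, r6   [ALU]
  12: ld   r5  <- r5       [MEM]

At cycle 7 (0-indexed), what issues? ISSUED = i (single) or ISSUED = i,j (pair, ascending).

ISSUED = 10,11

  cy0 -> i0+i1 (xor/sub) dual
  cy1 -> i2 (and) RAW r0
  cy2 -> i3+i4 (mul/add) dual
  cy3 -> i5 (sub) RAW r1
  cy4 -> i6 (ld) no-port MEM/MEM
  cy5 -> i7+i8 (ld/mul) dual
  cy6 -> i9 (mulh) RAW r4
  cy7 -> i10+i11 (sll/sub) dual
  cy8 -> i12 (ld) tail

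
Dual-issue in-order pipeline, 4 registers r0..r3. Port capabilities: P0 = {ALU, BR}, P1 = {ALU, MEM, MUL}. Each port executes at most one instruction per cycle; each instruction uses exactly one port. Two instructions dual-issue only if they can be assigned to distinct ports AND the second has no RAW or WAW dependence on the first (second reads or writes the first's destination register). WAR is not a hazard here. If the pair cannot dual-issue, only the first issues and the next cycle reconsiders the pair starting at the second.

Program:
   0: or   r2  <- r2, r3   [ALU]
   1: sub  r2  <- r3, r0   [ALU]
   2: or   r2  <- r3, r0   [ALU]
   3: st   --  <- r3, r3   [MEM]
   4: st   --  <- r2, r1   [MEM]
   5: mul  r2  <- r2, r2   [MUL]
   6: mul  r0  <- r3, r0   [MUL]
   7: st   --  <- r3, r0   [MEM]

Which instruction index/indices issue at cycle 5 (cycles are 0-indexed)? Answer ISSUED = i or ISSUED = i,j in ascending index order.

#0 head=0: or.ALU i0 WAW r2
#1 head=1: sub.ALU i1 WAW r2
#2 head=2: or.ALU;st.MEM i2,i3 dual
#3 head=4: st.MEM i4 no-port MEM/MUL
#4 head=5: mul.MUL i5 no-port MUL/MUL
#5 head=6: mul.MUL i6 no-port MUL/MEM
#6 head=7: st.MEM i7 tail

ISSUED = 6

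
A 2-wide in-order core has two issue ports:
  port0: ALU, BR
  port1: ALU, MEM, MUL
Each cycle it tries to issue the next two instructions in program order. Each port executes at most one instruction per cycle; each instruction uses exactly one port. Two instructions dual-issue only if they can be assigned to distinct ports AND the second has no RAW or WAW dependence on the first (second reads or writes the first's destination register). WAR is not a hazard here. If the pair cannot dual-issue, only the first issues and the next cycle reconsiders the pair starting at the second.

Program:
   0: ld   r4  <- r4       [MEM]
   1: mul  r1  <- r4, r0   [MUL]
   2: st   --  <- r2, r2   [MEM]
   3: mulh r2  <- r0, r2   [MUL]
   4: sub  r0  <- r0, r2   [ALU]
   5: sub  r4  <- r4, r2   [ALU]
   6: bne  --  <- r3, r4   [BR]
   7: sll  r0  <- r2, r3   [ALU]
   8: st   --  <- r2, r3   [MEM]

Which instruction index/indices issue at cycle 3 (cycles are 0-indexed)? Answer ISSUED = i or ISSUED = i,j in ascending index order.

0. ld @i0  | no-port MEM/MUL
1. mul @i1  | no-port MUL/MEM
2. st @i2  | no-port MEM/MUL
3. mulh @i3  | RAW r2
4. sub/sub @i4,i5  | pair
5. bne/sll @i6,i7  | pair
6. st @i8  | tail

ISSUED = 3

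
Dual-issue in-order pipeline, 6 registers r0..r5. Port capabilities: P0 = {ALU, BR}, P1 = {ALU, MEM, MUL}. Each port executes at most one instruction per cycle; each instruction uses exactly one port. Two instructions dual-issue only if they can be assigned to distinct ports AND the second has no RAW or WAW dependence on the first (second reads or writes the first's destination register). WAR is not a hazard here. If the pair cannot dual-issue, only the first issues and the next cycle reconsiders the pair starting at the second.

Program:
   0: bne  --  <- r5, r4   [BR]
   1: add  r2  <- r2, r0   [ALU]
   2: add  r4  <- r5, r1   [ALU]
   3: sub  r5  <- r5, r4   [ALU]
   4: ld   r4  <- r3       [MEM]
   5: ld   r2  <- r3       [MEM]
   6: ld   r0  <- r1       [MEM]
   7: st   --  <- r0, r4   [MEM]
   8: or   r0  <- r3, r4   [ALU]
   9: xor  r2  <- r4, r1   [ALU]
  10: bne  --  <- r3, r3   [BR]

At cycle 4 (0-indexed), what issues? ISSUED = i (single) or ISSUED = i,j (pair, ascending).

ISSUED = 6

[0] i0&i1  bne.BR add.ALU  -- pair
[1] i2  add.ALU  -- RAW r4
[2] i3&i4  sub.ALU ld.MEM  -- pair
[3] i5  ld.MEM  -- no-port MEM/MEM
[4] i6  ld.MEM  -- no-port MEM/MEM
[5] i7&i8  st.MEM or.ALU  -- pair
[6] i9&i10  xor.ALU bne.BR  -- pair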